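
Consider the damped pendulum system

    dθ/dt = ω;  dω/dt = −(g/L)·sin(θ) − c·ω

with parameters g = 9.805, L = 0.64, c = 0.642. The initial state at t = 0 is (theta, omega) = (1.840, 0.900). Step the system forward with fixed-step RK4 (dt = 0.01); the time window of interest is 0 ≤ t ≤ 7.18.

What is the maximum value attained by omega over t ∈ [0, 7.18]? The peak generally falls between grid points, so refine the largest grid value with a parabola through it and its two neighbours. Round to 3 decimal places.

t=0.000: state=(1.840, 0.900)
step 1 (dt=0.01): k1=(0.900, -15.346), k2=(0.823, -15.279), k3=(0.824, -15.280), k4=(0.747, -15.214); state += dt/6·(k1+2k2+2k3+k4)
t=0.010: state=(1.848, 0.747)
t=0.020: state=(1.855, 0.596)
t=0.030: state=(1.860, 0.445)
continuing one RK4 step at a time; state shown every 25 steps (Δt=0.25):
t=0.250: state=(1.610, -2.673)
t=0.500: state=(0.565, -5.330)
t=0.750: state=(-0.715, -4.149)
t=1.000: state=(-1.298, -0.437)
t=1.250: state=(-0.968, 2.907)
t=1.500: state=(-0.019, 4.128)
t=1.750: state=(0.803, 2.025)
t=2.000: state=(0.913, -1.099)
t=2.250: state=(0.347, -3.089)
t=2.500: state=(-0.403, -2.451)
t=2.750: state=(-0.728, -0.039)
t=3.000: state=(-0.452, 2.044)
t=3.250: state=(0.136, 2.278)
t=3.500: state=(0.528, 0.664)
t=3.750: state=(0.447, -1.210)
t=4.000: state=(0.025, -1.882)
t=4.250: state=(-0.354, -0.940)
t=4.500: state=(-0.394, 0.601)
t=4.750: state=(-0.114, 1.446)
t=5.000: state=(0.217, 1.000)
t=5.250: state=(0.324, -0.183)
t=5.500: state=(0.154, -1.045)
t=5.750: state=(-0.115, -0.937)
t=6.000: state=(-0.251, -0.085)
t=6.250: state=(-0.163, 0.709)
t=6.500: state=(0.044, 0.812)
t=6.750: state=(0.185, 0.239)
t=7.000: state=(0.154, -0.442)
t=7.180: state=(0.050, -0.666)
largest grid value and its neighbours: omega(1.450)=4.16827, omega(1.460)=4.17285, omega(1.470)=4.17114
parabola through these three points peaks at t≈1.462 with omega≈4.17301

max omega = 4.173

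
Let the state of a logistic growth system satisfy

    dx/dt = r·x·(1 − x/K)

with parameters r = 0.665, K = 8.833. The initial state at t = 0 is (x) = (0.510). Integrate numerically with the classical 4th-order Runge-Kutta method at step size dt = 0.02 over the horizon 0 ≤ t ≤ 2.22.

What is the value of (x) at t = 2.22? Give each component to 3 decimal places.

(x) = (1.868)

t=0.000: state=(0.510)
step 1 (dt=0.02): k1=(0.320), k2=(0.321), k3=(0.321), k4=(0.323); state += dt/6·(k1+2k2+2k3+k4)
t=0.020: state=(0.516)
t=0.040: state=(0.523)
t=0.060: state=(0.530)
continuing one RK4 step at a time; state shown every 5 steps (Δt=0.1):
t=0.100: state=(0.543)
t=0.200: state=(0.578)
t=0.300: state=(0.615)
t=0.400: state=(0.654)
t=0.500: state=(0.695)
t=0.600: state=(0.739)
t=0.700: state=(0.785)
t=0.800: state=(0.834)
t=0.900: state=(0.886)
t=1.000: state=(0.940)
t=1.100: state=(0.998)
t=1.200: state=(1.058)
t=1.300: state=(1.122)
t=1.400: state=(1.188)
t=1.500: state=(1.258)
t=1.600: state=(1.332)
t=1.700: state=(1.409)
t=1.800: state=(1.490)
t=1.900: state=(1.574)
t=2.000: state=(1.662)
t=2.100: state=(1.753)
t=2.200: state=(1.848)
t=2.220: state=(1.868)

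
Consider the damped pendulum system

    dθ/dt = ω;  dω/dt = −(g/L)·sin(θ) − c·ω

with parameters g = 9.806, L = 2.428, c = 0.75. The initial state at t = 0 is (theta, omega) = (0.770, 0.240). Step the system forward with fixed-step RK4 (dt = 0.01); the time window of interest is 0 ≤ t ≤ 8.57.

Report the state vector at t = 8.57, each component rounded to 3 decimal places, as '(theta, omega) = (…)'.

t=0.000: state=(0.770, 0.240)
step 1 (dt=0.01): k1=(0.240, -2.991), k2=(0.225, -2.984), k3=(0.225, -2.984), k4=(0.210, -2.976); state += dt/6·(k1+2k2+2k3+k4)
t=0.010: state=(0.772, 0.210)
t=0.020: state=(0.774, 0.180)
t=0.030: state=(0.776, 0.151)
continuing one RK4 step at a time; state shown every 50 steps (Δt=0.5):
t=0.500: state=(0.565, -0.931)
t=1.000: state=(0.011, -1.095)
t=1.500: state=(-0.378, -0.378)
t=2.000: state=(-0.359, 0.396)
t=2.500: state=(-0.074, 0.634)
t=3.000: state=(0.179, 0.311)
t=3.500: state=(0.215, -0.149)
t=4.000: state=(0.074, -0.352)
t=4.500: state=(-0.079, -0.220)
t=5.000: state=(-0.124, 0.040)
t=5.500: state=(-0.059, 0.188)
t=6.000: state=(0.031, 0.144)
t=6.500: state=(0.069, 0.003)
t=7.000: state=(0.042, -0.097)
t=7.500: state=(-0.009, -0.090)
t=8.000: state=(-0.037, -0.016)
t=8.500: state=(-0.028, 0.047)
t=8.570: state=(-0.024, 0.052)

(theta, omega) = (-0.024, 0.052)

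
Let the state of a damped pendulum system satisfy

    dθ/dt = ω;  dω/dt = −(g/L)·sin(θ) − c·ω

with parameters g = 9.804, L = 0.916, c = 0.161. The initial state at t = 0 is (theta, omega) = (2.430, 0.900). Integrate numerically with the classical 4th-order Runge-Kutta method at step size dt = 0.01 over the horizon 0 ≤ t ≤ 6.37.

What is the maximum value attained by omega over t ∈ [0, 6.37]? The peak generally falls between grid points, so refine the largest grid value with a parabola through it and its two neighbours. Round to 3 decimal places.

t=0.000: state=(2.430, 0.900)
step 1 (dt=0.01): k1=(0.900, -7.134), k2=(0.864, -7.092), k3=(0.865, -7.094), k4=(0.829, -7.053); state += dt/6·(k1+2k2+2k3+k4)
t=0.010: state=(2.439, 0.829)
t=0.020: state=(2.447, 0.759)
t=0.030: state=(2.454, 0.690)
continuing one RK4 step at a time; state shown every 25 steps (Δt=0.25):
t=0.250: state=(2.445, -0.763)
t=0.500: state=(2.023, -2.720)
t=0.750: state=(1.039, -5.130)
t=1.000: state=(-0.389, -5.713)
t=1.250: state=(-1.556, -3.369)
t=1.500: state=(-2.062, -0.754)
t=1.750: state=(-1.958, 1.592)
t=2.000: state=(-1.248, 4.088)
t=2.250: state=(-0.005, 5.415)
t=2.500: state=(1.191, 3.741)
t=2.750: state=(1.784, 1.011)
t=3.000: state=(1.711, -1.581)
t=3.250: state=(0.998, -4.050)
t=3.500: state=(-0.181, -4.905)
t=3.750: state=(-1.212, -3.021)
t=4.000: state=(-1.629, -0.310)
t=4.250: state=(-1.375, 2.317)
t=4.500: state=(-0.514, 4.343)
t=4.750: state=(0.595, 4.046)
t=5.000: state=(1.334, 1.707)
t=5.250: state=(1.426, -0.958)
t=5.500: state=(0.877, -3.332)
t=5.750: state=(-0.113, -4.173)
t=6.000: state=(-0.998, -2.593)
t=6.250: state=(-1.332, -0.040)
t=6.370: state=(-1.262, 1.189)
largest grid value and its neighbours: omega(2.230)=5.41976, omega(2.240)=5.42030, omega(2.250)=5.41505
parabola through these three points peaks at t≈2.236 with omega≈5.42078

max omega = 5.421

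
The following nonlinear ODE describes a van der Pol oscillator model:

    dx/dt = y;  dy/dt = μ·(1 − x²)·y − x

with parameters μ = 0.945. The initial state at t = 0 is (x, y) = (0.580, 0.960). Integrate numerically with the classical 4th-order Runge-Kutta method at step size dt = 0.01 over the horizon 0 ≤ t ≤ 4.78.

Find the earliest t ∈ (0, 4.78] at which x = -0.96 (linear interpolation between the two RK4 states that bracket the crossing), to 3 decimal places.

t = 3.003

t=0.000: state=(0.580, 0.960)
step 1 (dt=0.01): k1=(0.960, 0.022), k2=(0.960, 0.012), k3=(0.960, 0.012), k4=(0.960, 0.002); state += dt/6·(k1+2k2+2k3+k4)
t=0.010: state=(0.590, 0.960)
t=0.020: state=(0.599, 0.960)
t=0.030: state=(0.609, 0.960)
continuing one RK4 step at a time; state shown every 20 steps (Δt=0.2):
t=0.200: state=(0.770, 0.922)
t=0.400: state=(0.943, 0.794)
t=0.600: state=(1.082, 0.587)
t=0.800: state=(1.175, 0.337)
t=1.000: state=(1.216, 0.080)
t=1.200: state=(1.208, -0.160)
t=1.400: state=(1.154, -0.376)
t=1.600: state=(1.058, -0.578)
t=1.800: state=(0.923, -0.779)
t=2.000: state=(0.745, -0.997)
t=2.200: state=(0.521, -1.251)
t=2.400: state=(0.242, -1.552)
t=2.600: state=(-0.102, -1.887)
t=2.800: state=(-0.510, -2.171)
t=3.000: state=(-0.954, -2.213)
next step: t=3.010: state=(-0.976, -2.204) — x has crossed -0.96
linear interpolation between t=3.000 (-0.95404) and t=3.010 (-0.97612) → t≈3.003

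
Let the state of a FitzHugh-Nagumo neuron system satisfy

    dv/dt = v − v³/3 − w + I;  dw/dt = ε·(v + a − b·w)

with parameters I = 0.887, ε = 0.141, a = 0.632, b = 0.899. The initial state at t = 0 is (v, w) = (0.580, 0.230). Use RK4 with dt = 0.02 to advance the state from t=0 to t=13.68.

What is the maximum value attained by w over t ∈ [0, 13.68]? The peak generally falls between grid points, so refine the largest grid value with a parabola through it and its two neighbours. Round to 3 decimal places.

max w = 1.687

t=0.000: state=(0.580, 0.230)
step 1 (dt=0.02): k1=(1.172, 0.142), k2=(1.178, 0.143), k3=(1.178, 0.143), k4=(1.184, 0.145); state += dt/6·(k1+2k2+2k3+k4)
t=0.020: state=(0.604, 0.233)
t=0.040: state=(0.627, 0.236)
t=0.060: state=(0.651, 0.239)
continuing one RK4 step at a time; state shown every 25 steps (Δt=0.5):
t=0.500: state=(1.200, 0.320)
t=1.000: state=(1.656, 0.443)
t=1.500: state=(1.818, 0.579)
t=2.000: state=(1.831, 0.712)
t=2.500: state=(1.797, 0.835)
t=3.000: state=(1.750, 0.948)
t=3.500: state=(1.700, 1.051)
t=4.000: state=(1.649, 1.144)
t=4.500: state=(1.598, 1.228)
t=5.000: state=(1.546, 1.303)
t=5.500: state=(1.495, 1.370)
t=6.000: state=(1.444, 1.429)
t=6.500: state=(1.393, 1.482)
t=7.000: state=(1.341, 1.527)
t=7.500: state=(1.289, 1.566)
t=8.000: state=(1.237, 1.600)
t=8.500: state=(1.183, 1.627)
t=9.000: state=(1.127, 1.649)
t=9.500: state=(1.070, 1.666)
t=10.000: state=(1.009, 1.678)
t=10.500: state=(0.945, 1.685)
t=11.000: state=(0.874, 1.687)
t=11.500: state=(0.795, 1.684)
t=12.000: state=(0.704, 1.675)
t=12.500: state=(0.592, 1.659)
t=13.000: state=(0.449, 1.636)
t=13.500: state=(0.252, 1.603)
t=13.680: state=(0.162, 1.588)
largest grid value and its neighbours: w(10.920)=1.68696, w(10.940)=1.68696, w(10.960)=1.68695
parabola through these three points peaks at t≈10.930 with w≈1.68696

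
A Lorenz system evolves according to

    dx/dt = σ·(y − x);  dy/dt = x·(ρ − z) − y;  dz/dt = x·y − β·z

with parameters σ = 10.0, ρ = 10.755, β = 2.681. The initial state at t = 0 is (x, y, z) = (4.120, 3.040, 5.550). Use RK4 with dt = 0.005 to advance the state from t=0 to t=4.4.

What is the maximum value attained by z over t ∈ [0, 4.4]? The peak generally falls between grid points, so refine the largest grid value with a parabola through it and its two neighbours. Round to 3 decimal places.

t=0.000: state=(4.120, 3.040, 5.550)
step 1 (dt=0.005): k1=(-10.800, 18.405, -2.355), k2=(-10.070, 18.242, -2.233), k3=(-10.092, 18.251, -2.230), k4=(-9.383, 18.096, -2.107); state += dt/6·(k1+2k2+2k3+k4)
t=0.005: state=(4.070, 3.131, 5.539)
t=0.010: state=(4.026, 3.221, 5.529)
t=0.015: state=(3.989, 3.309, 5.520)
continuing one RK4 step at a time; state shown every 40 steps (Δt=0.2):
t=0.200: state=(5.070, 6.317, 6.515)
t=0.400: state=(7.110, 7.375, 11.041)
t=0.600: state=(5.575, 4.244, 12.318)
t=0.800: state=(3.660, 3.229, 9.568)
t=1.000: state=(3.732, 4.163, 7.599)
t=1.200: state=(5.102, 5.934, 7.968)
t=1.400: state=(6.294, 6.430, 10.517)
t=1.600: state=(5.486, 4.750, 11.340)
t=1.800: state=(4.312, 4.005, 9.747)
t=2.000: state=(4.336, 4.628, 8.491)
t=2.200: state=(5.214, 5.703, 8.850)
t=2.400: state=(5.814, 5.827, 10.314)
t=2.600: state=(5.297, 4.880, 10.663)
t=2.800: state=(4.637, 4.471, 9.707)
t=3.000: state=(4.698, 4.901, 9.000)
t=3.200: state=(5.243, 5.515, 9.326)
t=3.400: state=(5.519, 5.485, 10.151)
t=3.600: state=(5.182, 4.944, 10.257)
t=3.800: state=(4.825, 4.746, 9.677)
t=4.000: state=(4.901, 5.038, 9.309)
t=4.200: state=(5.227, 5.372, 9.566)
t=4.400: state=(5.342, 5.301, 10.021)
largest grid value and its neighbours: z(0.530)=12.65610, z(0.535)=12.65670, z(0.540)=12.65301
parabola through these three points peaks at t≈0.533 with z≈12.65698

max z = 12.657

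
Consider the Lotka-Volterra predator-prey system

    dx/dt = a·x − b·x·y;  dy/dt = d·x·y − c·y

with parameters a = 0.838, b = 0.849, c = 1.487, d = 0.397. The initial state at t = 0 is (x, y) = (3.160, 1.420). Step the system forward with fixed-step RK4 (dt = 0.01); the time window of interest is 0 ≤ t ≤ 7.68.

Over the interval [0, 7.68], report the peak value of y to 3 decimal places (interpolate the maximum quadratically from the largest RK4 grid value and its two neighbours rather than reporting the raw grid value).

t=0.000: state=(3.160, 1.420)
step 1 (dt=0.01): k1=(-1.162, -0.330), k2=(-1.155, -0.333), k3=(-1.155, -0.333), k4=(-1.148, -0.336); state += dt/6·(k1+2k2+2k3+k4)
t=0.010: state=(3.148, 1.417)
t=0.020: state=(3.137, 1.413)
t=0.030: state=(3.126, 1.410)
continuing one RK4 step at a time; state shown every 25 steps (Δt=0.25):
t=0.250: state=(2.911, 1.322)
t=0.500: state=(2.744, 1.207)
t=0.750: state=(2.653, 1.087)
t=1.000: state=(2.629, 0.973)
t=1.250: state=(2.666, 0.873)
t=1.500: state=(2.757, 0.787)
t=1.750: state=(2.899, 0.718)
t=2.000: state=(3.087, 0.666)
t=2.250: state=(3.318, 0.631)
t=2.500: state=(3.586, 0.613)
t=2.750: state=(3.884, 0.612)
t=3.000: state=(4.199, 0.630)
t=3.250: state=(4.512, 0.670)
t=3.500: state=(4.797, 0.733)
t=3.750: state=(5.017, 0.823)
t=4.000: state=(5.132, 0.940)
t=4.250: state=(5.109, 1.079)
t=4.500: state=(4.933, 1.226)
t=4.750: state=(4.620, 1.360)
t=5.000: state=(4.223, 1.455)
t=5.250: state=(3.804, 1.494)
t=5.500: state=(3.420, 1.473)
t=5.750: state=(3.105, 1.403)
t=6.000: state=(2.873, 1.301)
t=6.250: state=(2.721, 1.183)
t=6.500: state=(2.643, 1.064)
t=6.750: state=(2.632, 0.953)
t=7.000: state=(2.679, 0.855)
t=7.250: state=(2.781, 0.772)
t=7.500: state=(2.932, 0.707)
t=7.680: state=(3.069, 0.670)
largest grid value and its neighbours: y(5.280)=1.49421, y(5.290)=1.49422, y(5.300)=1.49413
parabola through these three points peaks at t≈5.286 with y≈1.49423

max y = 1.494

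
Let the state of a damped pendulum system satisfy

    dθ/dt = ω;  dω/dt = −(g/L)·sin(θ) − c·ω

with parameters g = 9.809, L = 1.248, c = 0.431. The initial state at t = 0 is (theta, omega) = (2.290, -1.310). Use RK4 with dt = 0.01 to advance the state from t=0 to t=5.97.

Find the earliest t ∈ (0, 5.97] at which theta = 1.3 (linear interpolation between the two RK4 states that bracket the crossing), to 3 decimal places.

t = 0.397

t=0.000: state=(2.290, -1.310)
step 1 (dt=0.01): k1=(-1.310, -5.349), k2=(-1.337, -5.371), k3=(-1.337, -5.371), k4=(-1.364, -5.394); state += dt/6·(k1+2k2+2k3+k4)
t=0.010: state=(2.277, -1.364)
t=0.020: state=(2.263, -1.418)
t=0.030: state=(2.248, -1.473)
continuing one RK4 step at a time; state shown every 20 steps (Δt=0.2):
t=0.200: state=(1.914, -2.480)
t=0.390: state=(1.327, -3.695)
next step: t=0.400: state=(1.290, -3.755) — theta has crossed 1.3
linear interpolation between t=0.390 (1.32711) and t=0.400 (1.28986) → t≈0.397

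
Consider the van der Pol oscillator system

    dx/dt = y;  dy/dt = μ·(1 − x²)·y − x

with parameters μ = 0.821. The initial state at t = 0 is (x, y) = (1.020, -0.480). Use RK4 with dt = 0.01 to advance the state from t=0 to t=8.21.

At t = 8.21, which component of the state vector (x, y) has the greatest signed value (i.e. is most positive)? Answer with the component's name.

largest component: y

t=0.000: state=(1.020, -0.480)
step 1 (dt=0.01): k1=(-0.480, -1.004), k2=(-0.485, -1.003), k3=(-0.485, -1.003), k4=(-0.490, -1.003); state += dt/6·(k1+2k2+2k3+k4)
t=0.010: state=(1.015, -0.490)
t=0.020: state=(1.010, -0.500)
t=0.030: state=(1.005, -0.510)
continuing one RK4 step at a time; state shown every 50 steps (Δt=0.5):
t=0.500: state=(0.653, -0.996)
t=1.000: state=(0.002, -1.632)
t=1.500: state=(-0.937, -1.951)
t=2.000: state=(-1.676, -0.817)
t=2.500: state=(-1.784, 0.247)
t=3.000: state=(-1.530, 0.720)
t=3.500: state=(-1.076, 1.113)
t=4.000: state=(-0.378, 1.737)
t=4.500: state=(0.691, 2.446)
t=5.000: state=(1.735, 1.334)
t=5.500: state=(1.984, -0.129)
t=6.000: state=(1.771, -0.638)
t=6.500: state=(1.376, -0.947)
t=7.000: state=(0.800, -1.401)
t=7.500: state=(-0.083, -2.181)
t=8.000: state=(-1.282, -2.250)
t=8.210: state=(-1.685, -1.535)
compare at T: x=-1.685, y=-1.535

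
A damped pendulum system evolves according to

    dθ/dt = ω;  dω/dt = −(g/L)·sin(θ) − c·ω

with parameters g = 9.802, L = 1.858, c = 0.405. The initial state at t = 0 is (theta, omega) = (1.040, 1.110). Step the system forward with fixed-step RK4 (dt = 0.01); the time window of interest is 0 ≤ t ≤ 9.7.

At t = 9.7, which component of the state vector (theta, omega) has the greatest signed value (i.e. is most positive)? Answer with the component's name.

t=0.000: state=(1.040, 1.110)
step 1 (dt=0.01): k1=(1.110, -4.999), k2=(1.085, -5.004), k3=(1.085, -5.004), k4=(1.060, -5.008); state += dt/6·(k1+2k2+2k3+k4)
t=0.010: state=(1.051, 1.060)
t=0.020: state=(1.061, 1.010)
t=0.030: state=(1.071, 0.960)
continuing one RK4 step at a time; state shown every 50 steps (Δt=0.5):
t=0.500: state=(0.987, -1.231)
t=1.000: state=(0.037, -2.178)
t=1.500: state=(-0.773, -0.784)
t=2.000: state=(-0.677, 1.074)
t=2.500: state=(0.073, 1.591)
t=3.000: state=(0.609, 0.376)
t=3.500: state=(0.428, -0.985)
t=4.000: state=(-0.161, -1.105)
t=4.500: state=(-0.473, -0.049)
t=5.000: state=(-0.236, 0.864)
t=5.500: state=(0.205, 0.709)
t=6.000: state=(0.349, -0.164)
t=6.500: state=(0.099, -0.706)
t=7.000: state=(-0.210, -0.402)
t=7.500: state=(-0.240, 0.271)
t=8.000: state=(-0.010, 0.535)
t=8.500: state=(0.188, 0.182)
t=9.000: state=(0.150, -0.300)
t=9.500: state=(-0.041, -0.375)
t=9.700: state=(-0.106, -0.269)
compare at T: theta=-0.106, omega=-0.269

largest component: theta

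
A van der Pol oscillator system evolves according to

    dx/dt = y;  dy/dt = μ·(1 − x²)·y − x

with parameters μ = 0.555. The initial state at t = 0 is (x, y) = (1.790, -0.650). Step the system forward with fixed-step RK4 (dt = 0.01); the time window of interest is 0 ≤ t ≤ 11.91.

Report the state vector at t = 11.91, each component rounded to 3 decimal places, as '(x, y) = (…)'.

t=0.000: state=(1.790, -0.650)
step 1 (dt=0.01): k1=(-0.650, -0.995), k2=(-0.655, -0.990), k3=(-0.655, -0.990), k4=(-0.660, -0.985); state += dt/6·(k1+2k2+2k3+k4)
t=0.010: state=(1.783, -0.660)
t=0.020: state=(1.777, -0.670)
t=0.030: state=(1.770, -0.679)
continuing one RK4 step at a time; state shown every 50 steps (Δt=0.5):
t=0.500: state=(1.354, -1.085)
t=1.000: state=(0.695, -1.576)
t=1.500: state=(-0.243, -2.157)
t=2.000: state=(-1.331, -1.930)
t=2.500: state=(-1.947, -0.493)
t=3.000: state=(-1.923, 0.459)
t=3.500: state=(-1.567, 0.934)
t=4.000: state=(-0.994, 1.372)
t=4.500: state=(-0.169, 1.952)
t=5.000: state=(0.917, 2.230)
t=5.500: state=(1.799, 1.082)
t=6.000: state=(1.993, -0.173)
t=6.500: state=(1.741, -0.769)
t=7.000: state=(1.252, -1.185)
t=7.500: state=(0.537, -1.705)
t=8.000: state=(-0.463, -2.244)
t=8.500: state=(-1.519, -1.692)
t=9.000: state=(-1.991, -0.235)
t=9.500: state=(-1.878, 0.577)
t=10.000: state=(-1.474, 1.016)
t=10.500: state=(-0.857, 1.475)
t=11.000: state=(0.027, 2.069)
t=11.500: state=(1.131, 2.127)
t=11.910: state=(1.808, 1.059)

(x, y) = (1.808, 1.059)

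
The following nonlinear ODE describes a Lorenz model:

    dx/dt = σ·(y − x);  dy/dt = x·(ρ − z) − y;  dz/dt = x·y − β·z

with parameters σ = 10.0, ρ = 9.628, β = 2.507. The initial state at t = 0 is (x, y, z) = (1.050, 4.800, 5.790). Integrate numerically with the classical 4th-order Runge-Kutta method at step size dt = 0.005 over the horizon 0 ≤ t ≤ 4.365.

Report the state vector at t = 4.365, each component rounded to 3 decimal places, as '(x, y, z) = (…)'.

(x, y, z) = (4.588, 4.693, 8.353)

t=0.000: state=(1.050, 4.800, 5.790)
step 1 (dt=0.005): k1=(37.500, -0.770, -9.476), k2=(36.543, -0.381, -8.968), k3=(36.577, -0.393, -8.982), k4=(35.652, -0.011, -8.488); state += dt/6·(k1+2k2+2k3+k4)
t=0.005: state=(1.233, 4.798, 5.745)
t=0.010: state=(1.407, 4.800, 5.705)
t=0.015: state=(1.572, 4.805, 5.670)
continuing one RK4 step at a time; state shown every 40 steps (Δt=0.2):
t=0.200: state=(5.015, 6.263, 6.623)
t=0.400: state=(6.379, 6.277, 10.231)
t=0.600: state=(4.882, 3.862, 10.690)
t=0.800: state=(3.448, 3.116, 8.555)
t=1.000: state=(3.466, 3.766, 6.969)
t=1.200: state=(4.452, 5.073, 7.003)
t=1.400: state=(5.507, 5.797, 8.720)
t=1.600: state=(5.298, 4.854, 9.961)
t=1.800: state=(4.307, 3.899, 9.228)
t=2.000: state=(3.925, 3.953, 8.030)
t=2.200: state=(4.319, 4.642, 7.632)
t=2.400: state=(4.979, 5.243, 8.323)
t=2.600: state=(5.141, 5.023, 9.236)
t=2.800: state=(4.672, 4.396, 9.208)
t=3.000: state=(4.283, 4.203, 8.532)
t=3.200: state=(4.363, 4.505, 8.095)
t=3.400: state=(4.726, 4.906, 8.297)
t=3.600: state=(4.937, 4.944, 8.830)
t=3.800: state=(4.771, 4.627, 9.015)
t=4.000: state=(4.503, 4.409, 8.717)
t=4.200: state=(4.454, 4.497, 8.385)
t=4.365: state=(4.588, 4.693, 8.353)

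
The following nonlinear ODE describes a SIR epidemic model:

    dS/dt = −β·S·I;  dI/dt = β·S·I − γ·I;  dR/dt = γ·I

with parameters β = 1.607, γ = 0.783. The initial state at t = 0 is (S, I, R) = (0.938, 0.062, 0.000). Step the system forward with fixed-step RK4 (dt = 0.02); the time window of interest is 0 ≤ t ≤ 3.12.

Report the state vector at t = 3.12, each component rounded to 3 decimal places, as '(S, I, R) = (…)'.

t=0.000: state=(0.938, 0.062, 0.000)
step 1 (dt=0.02): k1=(-0.093, 0.045, 0.049), k2=(-0.094, 0.045, 0.049), k3=(-0.094, 0.045, 0.049), k4=(-0.095, 0.045, 0.049); state += dt/6·(k1+2k2+2k3+k4)
t=0.020: state=(0.936, 0.063, 0.001)
t=0.040: state=(0.934, 0.064, 0.002)
t=0.060: state=(0.932, 0.065, 0.003)
continuing one RK4 step at a time; state shown every 10 steps (Δt=0.2):
t=0.200: state=(0.918, 0.071, 0.010)
t=0.400: state=(0.896, 0.082, 0.022)
t=0.600: state=(0.871, 0.093, 0.036)
t=0.800: state=(0.844, 0.105, 0.052)
t=1.000: state=(0.814, 0.117, 0.069)
t=1.200: state=(0.783, 0.129, 0.088)
t=1.400: state=(0.750, 0.141, 0.109)
t=1.600: state=(0.715, 0.153, 0.132)
t=1.800: state=(0.680, 0.163, 0.157)
t=2.000: state=(0.644, 0.173, 0.183)
t=2.200: state=(0.608, 0.181, 0.211)
t=2.400: state=(0.573, 0.187, 0.240)
t=2.600: state=(0.539, 0.191, 0.270)
t=2.800: state=(0.507, 0.193, 0.300)
t=3.000: state=(0.477, 0.193, 0.330)
t=3.120: state=(0.459, 0.193, 0.348)

(S, I, R) = (0.459, 0.193, 0.348)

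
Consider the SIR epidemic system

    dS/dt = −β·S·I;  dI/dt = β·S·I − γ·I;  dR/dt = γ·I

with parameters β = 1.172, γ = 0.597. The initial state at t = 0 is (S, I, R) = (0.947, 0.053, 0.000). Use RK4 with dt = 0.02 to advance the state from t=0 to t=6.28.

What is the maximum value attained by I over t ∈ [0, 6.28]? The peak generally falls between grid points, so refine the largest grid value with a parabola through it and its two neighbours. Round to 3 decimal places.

t=0.000: state=(0.947, 0.053, 0.000)
step 1 (dt=0.02): k1=(-0.059, 0.027, 0.032), k2=(-0.059, 0.027, 0.032), k3=(-0.059, 0.027, 0.032), k4=(-0.059, 0.027, 0.032); state += dt/6·(k1+2k2+2k3+k4)
t=0.020: state=(0.946, 0.054, 0.001)
t=0.040: state=(0.945, 0.054, 0.001)
t=0.060: state=(0.943, 0.055, 0.002)
continuing one RK4 step at a time; state shown every 25 steps (Δt=0.5):
t=0.500: state=(0.914, 0.068, 0.018)
t=1.000: state=(0.874, 0.085, 0.041)
t=1.500: state=(0.827, 0.104, 0.069)
t=2.000: state=(0.774, 0.123, 0.103)
t=2.500: state=(0.716, 0.142, 0.142)
t=3.000: state=(0.656, 0.157, 0.187)
t=3.500: state=(0.596, 0.168, 0.236)
t=4.000: state=(0.539, 0.174, 0.287)
t=4.500: state=(0.487, 0.174, 0.339)
t=5.000: state=(0.440, 0.170, 0.390)
t=5.500: state=(0.399, 0.161, 0.440)
t=6.000: state=(0.365, 0.149, 0.486)
t=6.280: state=(0.348, 0.142, 0.510)
largest grid value and its neighbours: I(4.260)=0.17474, I(4.280)=0.17475, I(4.300)=0.17474
parabola through these three points peaks at t≈4.278 with I≈0.17475

max I = 0.175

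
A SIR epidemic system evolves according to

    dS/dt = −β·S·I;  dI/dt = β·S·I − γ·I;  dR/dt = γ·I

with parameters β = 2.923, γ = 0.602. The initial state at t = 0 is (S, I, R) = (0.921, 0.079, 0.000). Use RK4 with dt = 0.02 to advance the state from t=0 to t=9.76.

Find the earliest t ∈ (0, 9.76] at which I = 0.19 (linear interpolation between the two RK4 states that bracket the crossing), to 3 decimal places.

t=0.000: state=(0.921, 0.079, 0.000)
step 1 (dt=0.02): k1=(-0.213, 0.165, 0.048), k2=(-0.217, 0.168, 0.049), k3=(-0.217, 0.168, 0.049), k4=(-0.221, 0.171, 0.050); state += dt/6·(k1+2k2+2k3+k4)
t=0.020: state=(0.917, 0.082, 0.001)
t=0.040: state=(0.912, 0.086, 0.002)
t=0.060: state=(0.908, 0.089, 0.003)
t=0.460: state=(0.775, 0.189, 0.036)
next step: t=0.480: state=(0.766, 0.196, 0.038) — I has crossed 0.19
linear interpolation between t=0.460 (0.18944) and t=0.480 (0.19580) → t≈0.462

t = 0.462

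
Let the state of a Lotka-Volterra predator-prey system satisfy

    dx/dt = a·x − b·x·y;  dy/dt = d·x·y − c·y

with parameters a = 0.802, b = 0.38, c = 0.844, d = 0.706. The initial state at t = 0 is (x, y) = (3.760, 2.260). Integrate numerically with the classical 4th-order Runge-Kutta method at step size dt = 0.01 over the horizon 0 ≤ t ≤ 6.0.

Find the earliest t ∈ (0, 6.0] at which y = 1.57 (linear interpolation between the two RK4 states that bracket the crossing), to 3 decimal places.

t = 3.562

t=0.000: state=(3.760, 2.260)
step 1 (dt=0.01): k1=(-0.214, 4.092), k2=(-0.243, 4.127), k3=(-0.243, 4.127), k4=(-0.272, 4.163); state += dt/6·(k1+2k2+2k3+k4)
t=0.010: state=(3.758, 2.301)
t=0.020: state=(3.755, 2.343)
t=0.030: state=(3.751, 2.386)
continuing one RK4 step at a time; state shown every 20 steps (Δt=0.2):
t=0.200: state=(3.591, 3.218)
t=0.400: state=(3.160, 4.390)
t=0.600: state=(2.540, 5.553)
t=0.800: state=(1.887, 6.408)
t=1.000: state=(1.338, 6.785)
t=1.200: state=(0.938, 6.719)
t=1.400: state=(0.669, 6.349)
t=1.600: state=(0.495, 5.817)
t=1.800: state=(0.382, 5.224)
t=2.000: state=(0.308, 4.631)
t=2.200: state=(0.260, 4.071)
t=2.400: state=(0.228, 3.558)
t=2.600: state=(0.208, 3.099)
t=2.800: state=(0.196, 2.694)
t=3.000: state=(0.190, 2.338)
t=3.200: state=(0.189, 2.029)
t=3.400: state=(0.193, 1.760)
t=3.560: state=(0.198, 1.572)
next step: t=3.570: state=(0.198, 1.561) — y has crossed 1.57
linear interpolation between t=3.560 (1.57213) and t=3.570 (1.56109) → t≈3.562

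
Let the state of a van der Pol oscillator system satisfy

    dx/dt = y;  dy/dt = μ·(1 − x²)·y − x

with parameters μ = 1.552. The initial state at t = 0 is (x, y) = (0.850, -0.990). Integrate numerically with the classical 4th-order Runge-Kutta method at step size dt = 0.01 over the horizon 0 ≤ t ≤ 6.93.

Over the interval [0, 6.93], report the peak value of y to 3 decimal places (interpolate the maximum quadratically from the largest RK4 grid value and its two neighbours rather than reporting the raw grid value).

t=0.000: state=(0.850, -0.990)
step 1 (dt=0.01): k1=(-0.990, -1.276), k2=(-0.996, -1.287), k3=(-0.996, -1.287), k4=(-1.003, -1.298); state += dt/6·(k1+2k2+2k3+k4)
t=0.010: state=(0.840, -1.003)
t=0.020: state=(0.830, -1.016)
t=0.030: state=(0.820, -1.029)
continuing one RK4 step at a time; state shown every 25 steps (Δt=0.25):
t=0.250: state=(0.556, -1.396)
t=0.500: state=(0.131, -2.057)
t=0.750: state=(-0.492, -2.920)
t=1.000: state=(-1.259, -2.920)
t=1.250: state=(-1.808, -1.356)
t=1.500: state=(-1.980, -0.185)
t=1.750: state=(-1.964, 0.237)
t=2.000: state=(-1.883, 0.383)
t=2.250: state=(-1.778, 0.456)
t=2.500: state=(-1.656, 0.517)
t=2.750: state=(-1.519, 0.589)
t=3.000: state=(-1.360, 0.685)
t=3.250: state=(-1.172, 0.826)
t=3.500: state=(-0.940, 1.048)
t=3.750: state=(-0.636, 1.422)
t=4.000: state=(-0.207, 2.068)
t=4.250: state=(0.423, 2.980)
t=4.500: state=(1.222, 3.110)
t=4.750: state=(1.816, 1.491)
t=5.000: state=(2.007, 0.218)
t=5.250: state=(1.995, -0.228)
t=5.500: state=(1.917, -0.375)
t=5.750: state=(1.813, -0.445)
t=6.000: state=(1.695, -0.502)
t=6.250: state=(1.562, -0.567)
t=6.500: state=(1.410, -0.654)
t=6.750: state=(1.232, -0.778)
t=6.930: state=(1.081, -0.907)
largest grid value and its neighbours: y(4.390)=3.28076, y(4.400)=3.28320, y(4.410)=3.28231
parabola through these three points peaks at t≈4.402 with y≈3.28329

max y = 3.283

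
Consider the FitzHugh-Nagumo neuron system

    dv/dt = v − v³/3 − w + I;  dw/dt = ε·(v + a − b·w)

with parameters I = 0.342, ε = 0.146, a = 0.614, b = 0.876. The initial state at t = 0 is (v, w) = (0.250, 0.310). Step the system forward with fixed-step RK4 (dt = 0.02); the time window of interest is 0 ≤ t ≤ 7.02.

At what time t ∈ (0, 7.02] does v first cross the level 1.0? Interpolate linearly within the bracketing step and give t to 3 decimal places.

t=0.000: state=(0.250, 0.310)
step 1 (dt=0.02): k1=(0.277, 0.086), k2=(0.279, 0.087), k3=(0.279, 0.087), k4=(0.280, 0.087); state += dt/6·(k1+2k2+2k3+k4)
t=0.020: state=(0.256, 0.312)
t=0.040: state=(0.261, 0.313)
t=0.060: state=(0.267, 0.315)
continuing one RK4 step at a time; state shown every 25 steps (Δt=0.5):
t=0.500: state=(0.412, 0.357)
t=1.000: state=(0.623, 0.415)
t=1.500: state=(0.872, 0.486)
t=1.740: state=(0.991, 0.524)
next step: t=1.760: state=(1.001, 0.528) — v has crossed 1.0
linear interpolation between t=1.740 (0.99122) and t=1.760 (1.00087) → t≈1.758

t = 1.758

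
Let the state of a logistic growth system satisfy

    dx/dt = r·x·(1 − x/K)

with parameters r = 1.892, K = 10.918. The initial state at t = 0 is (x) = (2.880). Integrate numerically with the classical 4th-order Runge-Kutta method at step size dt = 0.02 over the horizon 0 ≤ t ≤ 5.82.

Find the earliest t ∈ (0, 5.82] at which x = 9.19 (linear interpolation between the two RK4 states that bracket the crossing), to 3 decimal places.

t=0.000: state=(2.880)
step 1 (dt=0.02): k1=(4.012), k2=(4.047), k3=(4.047), k4=(4.083); state += dt/6·(k1+2k2+2k3+k4)
t=0.020: state=(2.961)
t=0.040: state=(3.043)
t=0.060: state=(3.127)
continuing one RK4 step at a time; state shown every 10 steps (Δt=0.2):
t=0.200: state=(3.750)
t=0.400: state=(4.728)
t=0.600: state=(5.756)
t=0.800: state=(6.763)
t=1.000: state=(7.684)
t=1.200: state=(8.475)
t=1.400: state=(9.118)
t=1.420: state=(9.174)
next step: t=1.440: state=(9.229) — x has crossed 9.19
linear interpolation between t=1.420 (9.17408) and t=1.440 (9.22882) → t≈1.426

t = 1.426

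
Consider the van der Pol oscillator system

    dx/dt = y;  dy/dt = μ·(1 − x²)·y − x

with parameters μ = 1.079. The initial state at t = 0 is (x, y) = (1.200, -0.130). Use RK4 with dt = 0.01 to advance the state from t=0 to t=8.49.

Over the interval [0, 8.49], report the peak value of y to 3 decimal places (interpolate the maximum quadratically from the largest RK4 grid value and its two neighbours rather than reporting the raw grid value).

max y = 2.749

t=0.000: state=(1.200, -0.130)
step 1 (dt=0.01): k1=(-0.130, -1.138), k2=(-0.136, -1.135), k3=(-0.136, -1.135), k4=(-0.141, -1.132); state += dt/6·(k1+2k2+2k3+k4)
t=0.010: state=(1.199, -0.141)
t=0.020: state=(1.197, -0.153)
t=0.030: state=(1.196, -0.164)
continuing one RK4 step at a time; state shown every 50 steps (Δt=0.5):
t=0.500: state=(1.003, -0.645)
t=1.000: state=(0.543, -1.235)
t=1.500: state=(-0.294, -2.153)
t=2.000: state=(-1.430, -1.901)
t=2.500: state=(-1.899, -0.124)
t=3.000: state=(-1.775, 0.489)
t=3.500: state=(-1.463, 0.754)
t=4.000: state=(-1.006, 1.112)
t=4.500: state=(-0.284, 1.871)
t=5.000: state=(0.917, 2.744)
t=5.500: state=(1.904, 0.855)
t=6.000: state=(1.966, -0.320)
t=6.500: state=(1.722, -0.614)
t=7.000: state=(1.360, -0.848)
t=7.500: state=(0.842, -1.276)
t=8.000: state=(-0.001, -2.201)
t=8.490: state=(-1.270, -2.530)
largest grid value and its neighbours: y(4.960)=2.74761, y(4.970)=2.74909, y(4.980)=2.74893
parabola through these three points peaks at t≈4.974 with y≈2.74922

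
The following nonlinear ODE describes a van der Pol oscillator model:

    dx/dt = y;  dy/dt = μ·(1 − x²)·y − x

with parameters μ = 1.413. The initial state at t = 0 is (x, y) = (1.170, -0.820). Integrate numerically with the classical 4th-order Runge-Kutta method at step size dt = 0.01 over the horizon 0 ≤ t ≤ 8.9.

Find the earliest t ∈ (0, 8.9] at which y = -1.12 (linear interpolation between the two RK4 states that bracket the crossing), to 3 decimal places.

t = 0.312

t=0.000: state=(1.170, -0.820)
step 1 (dt=0.01): k1=(-0.820, -0.743), k2=(-0.824, -0.748), k3=(-0.824, -0.748), k4=(-0.827, -0.753); state += dt/6·(k1+2k2+2k3+k4)
t=0.010: state=(1.162, -0.827)
t=0.020: state=(1.153, -0.835)
t=0.030: state=(1.145, -0.843)
t=0.310: state=(0.874, -1.118)
next step: t=0.320: state=(0.862, -1.130) — y has crossed -1.12
linear interpolation between t=0.310 (-1.11758) and t=0.320 (-1.13018) → t≈0.312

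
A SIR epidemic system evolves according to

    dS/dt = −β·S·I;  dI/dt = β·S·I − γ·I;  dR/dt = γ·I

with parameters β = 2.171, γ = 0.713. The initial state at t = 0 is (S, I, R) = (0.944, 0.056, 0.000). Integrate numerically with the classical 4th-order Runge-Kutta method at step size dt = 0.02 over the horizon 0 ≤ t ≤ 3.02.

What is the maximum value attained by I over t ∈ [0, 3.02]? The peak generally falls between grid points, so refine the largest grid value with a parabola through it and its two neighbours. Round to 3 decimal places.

t=0.000: state=(0.944, 0.056, 0.000)
step 1 (dt=0.02): k1=(-0.115, 0.075, 0.040), k2=(-0.116, 0.076, 0.040), k3=(-0.116, 0.076, 0.040), k4=(-0.118, 0.077, 0.041); state += dt/6·(k1+2k2+2k3+k4)
t=0.020: state=(0.942, 0.058, 0.001)
t=0.040: state=(0.939, 0.059, 0.002)
t=0.060: state=(0.937, 0.061, 0.002)
continuing one RK4 step at a time; state shown every 5 steps (Δt=0.1):
t=0.100: state=(0.932, 0.064, 0.004)
t=0.200: state=(0.918, 0.073, 0.009)
t=0.300: state=(0.903, 0.083, 0.015)
t=0.400: state=(0.886, 0.093, 0.021)
t=0.500: state=(0.867, 0.105, 0.028)
t=0.600: state=(0.846, 0.118, 0.036)
t=0.700: state=(0.824, 0.132, 0.045)
t=0.800: state=(0.799, 0.146, 0.055)
t=0.900: state=(0.773, 0.161, 0.066)
t=1.000: state=(0.745, 0.177, 0.078)
t=1.100: state=(0.716, 0.193, 0.091)
t=1.200: state=(0.685, 0.210, 0.105)
t=1.300: state=(0.653, 0.226, 0.121)
t=1.400: state=(0.621, 0.241, 0.138)
t=1.500: state=(0.588, 0.256, 0.155)
t=1.600: state=(0.556, 0.270, 0.174)
t=1.700: state=(0.523, 0.283, 0.194)
t=1.800: state=(0.491, 0.294, 0.214)
t=1.900: state=(0.460, 0.304, 0.236)
t=2.000: state=(0.431, 0.312, 0.258)
t=2.100: state=(0.402, 0.318, 0.280)
t=2.200: state=(0.375, 0.322, 0.303)
t=2.300: state=(0.350, 0.324, 0.326)
t=2.400: state=(0.326, 0.325, 0.349)
t=2.500: state=(0.304, 0.324, 0.372)
t=2.600: state=(0.283, 0.321, 0.395)
t=2.700: state=(0.264, 0.318, 0.418)
t=2.800: state=(0.247, 0.313, 0.441)
t=2.900: state=(0.231, 0.307, 0.463)
t=3.000: state=(0.216, 0.300, 0.484)
t=3.020: state=(0.213, 0.298, 0.489)
largest grid value and its neighbours: I(2.360)=0.32475, I(2.380)=0.32482, I(2.400)=0.32481
parabola through these three points peaks at t≈2.390 with I≈0.32482

max I = 0.325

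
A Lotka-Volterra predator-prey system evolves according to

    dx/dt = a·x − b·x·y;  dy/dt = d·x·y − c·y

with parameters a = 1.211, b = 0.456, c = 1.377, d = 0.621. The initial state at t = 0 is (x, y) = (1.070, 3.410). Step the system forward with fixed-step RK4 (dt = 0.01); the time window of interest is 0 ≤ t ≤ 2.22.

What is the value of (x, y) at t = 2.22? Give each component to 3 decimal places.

t=0.000: state=(1.070, 3.410)
step 1 (dt=0.01): k1=(-0.368, -2.430), k2=(-0.361, -2.425), k3=(-0.362, -2.425), k4=(-0.355, -2.420); state += dt/6·(k1+2k2+2k3+k4)
t=0.010: state=(1.066, 3.386)
t=0.020: state=(1.063, 3.362)
t=0.030: state=(1.060, 3.338)
continuing one RK4 step at a time; state shown every 10 steps (Δt=0.1):
t=0.100: state=(1.039, 3.172)
t=0.200: state=(1.021, 2.947)
t=0.300: state=(1.012, 2.735)
t=0.400: state=(1.013, 2.537)
t=0.500: state=(1.023, 2.355)
t=0.600: state=(1.041, 2.188)
t=0.700: state=(1.067, 2.035)
t=0.800: state=(1.101, 1.897)
t=0.900: state=(1.143, 1.772)
t=1.000: state=(1.193, 1.660)
t=1.100: state=(1.252, 1.561)
t=1.200: state=(1.319, 1.473)
t=1.300: state=(1.394, 1.396)
t=1.400: state=(1.479, 1.330)
t=1.500: state=(1.573, 1.274)
t=1.600: state=(1.677, 1.228)
t=1.700: state=(1.792, 1.192)
t=1.800: state=(1.916, 1.165)
t=1.900: state=(2.052, 1.148)
t=2.000: state=(2.199, 1.142)
t=2.100: state=(2.356, 1.146)
t=2.200: state=(2.523, 1.162)
t=2.220: state=(2.557, 1.166)

(x, y) = (2.557, 1.166)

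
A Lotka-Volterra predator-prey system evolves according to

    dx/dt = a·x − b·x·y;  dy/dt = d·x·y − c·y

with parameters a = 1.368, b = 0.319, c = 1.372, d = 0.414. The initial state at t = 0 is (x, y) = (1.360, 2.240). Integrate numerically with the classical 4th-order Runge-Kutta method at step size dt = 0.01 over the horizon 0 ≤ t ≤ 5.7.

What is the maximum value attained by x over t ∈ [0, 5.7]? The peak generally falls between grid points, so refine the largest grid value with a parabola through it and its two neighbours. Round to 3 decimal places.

max x = 7.653

t=0.000: state=(1.360, 2.240)
step 1 (dt=0.01): k1=(0.889, -1.812), k2=(0.896, -1.801), k3=(0.896, -1.801), k4=(0.902, -1.789); state += dt/6·(k1+2k2+2k3+k4)
t=0.010: state=(1.369, 2.222)
t=0.020: state=(1.378, 2.204)
t=0.030: state=(1.387, 2.187)
continuing one RK4 step at a time; state shown every 20 steps (Δt=0.2):
t=0.200: state=(1.566, 1.921)
t=0.400: state=(1.837, 1.680)
t=0.600: state=(2.182, 1.507)
t=0.800: state=(2.616, 1.396)
t=1.000: state=(3.152, 1.346)
t=1.200: state=(3.802, 1.364)
t=1.400: state=(4.569, 1.464)
t=1.600: state=(5.438, 1.683)
t=1.800: state=(6.347, 2.084)
t=2.000: state=(7.160, 2.774)
t=2.200: state=(7.628, 3.903)
t=2.400: state=(7.434, 5.564)
t=2.600: state=(6.435, 7.548)
t=2.800: state=(4.939, 9.200)
t=3.000: state=(3.510, 9.901)
t=3.200: state=(2.466, 9.609)
t=3.400: state=(1.804, 8.695)
t=3.600: state=(1.412, 7.539)
t=3.800: state=(1.192, 6.376)
t=4.000: state=(1.080, 5.320)
t=4.200: state=(1.041, 4.413)
t=4.400: state=(1.059, 3.657)
t=4.600: state=(1.125, 3.042)
t=4.800: state=(1.238, 2.549)
t=5.000: state=(1.402, 2.160)
t=5.200: state=(1.622, 1.860)
t=5.400: state=(1.908, 1.635)
t=5.600: state=(2.272, 1.477)
t=5.700: state=(2.488, 1.421)
largest grid value and its neighbours: x(2.240)=7.65142, x(2.250)=7.65283, x(2.260)=7.65237
parabola through these three points peaks at t≈2.253 with x≈7.65289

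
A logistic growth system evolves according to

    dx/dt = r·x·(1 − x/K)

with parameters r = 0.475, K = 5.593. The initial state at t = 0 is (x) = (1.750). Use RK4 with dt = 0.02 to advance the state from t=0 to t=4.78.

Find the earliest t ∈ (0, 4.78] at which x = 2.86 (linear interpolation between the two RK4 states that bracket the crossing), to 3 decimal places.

t=0.000: state=(1.750)
step 1 (dt=0.02): k1=(0.571), k2=(0.572), k3=(0.572), k4=(0.573); state += dt/6·(k1+2k2+2k3+k4)
t=0.020: state=(1.761)
t=0.040: state=(1.773)
t=0.060: state=(1.784)
continuing one RK4 step at a time; state shown every 10 steps (Δt=0.2):
t=0.200: state=(1.866)
t=0.400: state=(1.986)
t=0.600: state=(2.109)
t=0.800: state=(2.236)
t=1.000: state=(2.364)
t=1.200: state=(2.495)
t=1.400: state=(2.627)
t=1.600: state=(2.759)
t=1.740: state=(2.852)
next step: t=1.760: state=(2.866) — x has crossed 2.86
linear interpolation between t=1.740 (2.85223) and t=1.760 (2.86551) → t≈1.752

t = 1.752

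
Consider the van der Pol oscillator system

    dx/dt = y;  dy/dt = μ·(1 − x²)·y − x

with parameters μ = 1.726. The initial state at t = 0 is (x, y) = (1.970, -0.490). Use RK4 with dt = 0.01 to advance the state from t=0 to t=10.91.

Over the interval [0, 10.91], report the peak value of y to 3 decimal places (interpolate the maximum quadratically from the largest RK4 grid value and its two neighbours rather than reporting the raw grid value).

t=0.000: state=(1.970, -0.490)
step 1 (dt=0.01): k1=(-0.490, 0.466), k2=(-0.488, 0.449), k3=(-0.488, 0.450), k4=(-0.486, 0.433); state += dt/6·(k1+2k2+2k3+k4)
t=0.010: state=(1.965, -0.486)
t=0.020: state=(1.960, -0.481)
t=0.030: state=(1.955, -0.477)
continuing one RK4 step at a time; state shown every 50 steps (Δt=0.5):
t=0.500: state=(1.744, -0.460)
t=1.000: state=(1.491, -0.564)
t=1.500: state=(1.160, -0.793)
t=2.000: state=(0.637, -1.408)
t=2.500: state=(-0.455, -3.174)
t=3.000: state=(-1.872, -1.275)
t=3.500: state=(-1.986, 0.256)
t=4.000: state=(-1.809, 0.414)
t=4.500: state=(-1.578, 0.516)
t=5.000: state=(-1.281, 0.695)
t=5.500: state=(-0.844, 1.126)
t=6.000: state=(-0.009, 2.462)
t=6.500: state=(1.552, 2.627)
t=7.000: state=(2.016, -0.082)
t=7.500: state=(1.875, -0.382)
t=8.000: state=(1.660, -0.478)
t=8.500: state=(1.388, -0.621)
t=9.000: state=(1.011, -0.934)
t=9.500: state=(0.360, -1.852)
t=10.000: state=(-1.038, -3.463)
t=10.500: state=(-2.000, -0.330)
t=10.910: state=(-1.963, 0.303)
largest grid value and its neighbours: y(6.290)=3.48470, y(6.300)=3.48766, y(6.310)=3.48644
parabola through these three points peaks at t≈6.302 with y≈3.48775

max y = 3.488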